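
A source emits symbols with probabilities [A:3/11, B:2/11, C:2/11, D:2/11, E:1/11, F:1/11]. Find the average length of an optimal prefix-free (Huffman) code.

Huffman tree construction:
Combine smallest probabilities repeatedly
Resulting codes:
  A: 10 (length 2)
  B: 110 (length 3)
  C: 111 (length 3)
  D: 00 (length 2)
  E: 010 (length 3)
  F: 011 (length 3)
Average length = Σ p(s) × length(s) = 2.5455 bits


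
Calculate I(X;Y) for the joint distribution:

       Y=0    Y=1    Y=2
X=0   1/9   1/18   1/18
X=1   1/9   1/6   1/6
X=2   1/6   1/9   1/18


H(X) = 1.5305, H(Y) = 1.5715, H(X,Y) = 3.0441
I(X;Y) = H(X) + H(Y) - H(X,Y) = 0.0579 bits


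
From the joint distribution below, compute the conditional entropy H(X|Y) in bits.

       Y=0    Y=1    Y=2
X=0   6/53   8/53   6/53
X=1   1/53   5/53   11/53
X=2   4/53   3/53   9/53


H(X|Y) = Σ_y p(y) H(X|Y=y)
  p(Y=0) = 11/53, H(X|Y=0) = 1.3222
  p(Y=1) = 16/53, H(X|Y=1) = 1.4772
  p(Y=2) = 26/53, H(X|Y=2) = 1.5430
H(X|Y) = 0.2075×1.3222 + 0.3019×1.4772 + 0.4906×1.5430 = 1.4773 bits


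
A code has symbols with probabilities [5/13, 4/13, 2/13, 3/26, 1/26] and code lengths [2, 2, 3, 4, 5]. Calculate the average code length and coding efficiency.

Average length L = Σ p_i × l_i = 2.5000 bits
Entropy H = 2.0091 bits
Efficiency η = H/L × 100% = 80.37%


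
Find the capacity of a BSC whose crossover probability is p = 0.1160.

For BSC with error probability p:
C = 1 - H(p) where H(p) is binary entropy
H(0.1160) = -0.1160 × log₂(0.1160) - 0.8840 × log₂(0.8840)
H(p) = 0.5178
C = 1 - 0.5178 = 0.4822 bits/use


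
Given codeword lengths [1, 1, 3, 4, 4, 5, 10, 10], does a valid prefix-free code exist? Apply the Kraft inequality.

Kraft inequality: Σ 2^(-l_i) ≤ 1 for prefix-free code
Calculating: 2^(-1) + 2^(-1) + 2^(-3) + 2^(-4) + 2^(-4) + 2^(-5) + 2^(-10) + 2^(-10)
= 0.5 + 0.5 + 0.125 + 0.0625 + 0.0625 + 0.03125 + 0.0009765625 + 0.0009765625
= 1.2832
Since 1.2832 > 1, prefix-free code does not exist


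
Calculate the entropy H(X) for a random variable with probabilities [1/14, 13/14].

H(X) = -Σ p(x) log₂ p(x)
  -1/14 × log₂(1/14) = 0.2720
  -13/14 × log₂(13/14) = 0.0993
H(X) = 0.3712 bits


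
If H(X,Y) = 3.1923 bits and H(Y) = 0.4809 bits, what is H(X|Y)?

Chain rule: H(X,Y) = H(X|Y) + H(Y)
H(X|Y) = H(X,Y) - H(Y) = 3.1923 - 0.4809 = 2.7114 bits


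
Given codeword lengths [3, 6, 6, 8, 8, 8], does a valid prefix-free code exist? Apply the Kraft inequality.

Kraft inequality: Σ 2^(-l_i) ≤ 1 for prefix-free code
Calculating: 2^(-3) + 2^(-6) + 2^(-6) + 2^(-8) + 2^(-8) + 2^(-8)
= 0.125 + 0.015625 + 0.015625 + 0.00390625 + 0.00390625 + 0.00390625
= 0.1680
Since 0.1680 ≤ 1, prefix-free code exists


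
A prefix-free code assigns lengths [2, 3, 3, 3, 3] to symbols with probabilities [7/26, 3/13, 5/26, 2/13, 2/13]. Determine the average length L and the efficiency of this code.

Average length L = Σ p_i × l_i = 2.7308 bits
Entropy H = 2.2862 bits
Efficiency η = H/L × 100% = 83.72%


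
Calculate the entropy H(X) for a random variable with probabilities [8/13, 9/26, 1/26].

H(X) = -Σ p(x) log₂ p(x)
  -8/13 × log₂(8/13) = 0.4310
  -9/26 × log₂(9/26) = 0.5298
  -1/26 × log₂(1/26) = 0.1808
H(X) = 1.1416 bits


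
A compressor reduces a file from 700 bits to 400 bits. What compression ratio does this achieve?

Compression ratio = Original / Compressed
= 700 / 400 = 1.75:1


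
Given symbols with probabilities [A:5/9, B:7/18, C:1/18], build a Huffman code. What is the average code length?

Huffman tree construction:
Combine smallest probabilities repeatedly
Resulting codes:
  A: 1 (length 1)
  B: 01 (length 2)
  C: 00 (length 2)
Average length = Σ p(s) × length(s) = 1.4444 bits


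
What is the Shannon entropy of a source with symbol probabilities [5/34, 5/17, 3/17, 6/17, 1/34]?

H(X) = -Σ p(x) log₂ p(x)
  -5/34 × log₂(5/34) = 0.4067
  -5/17 × log₂(5/17) = 0.5193
  -3/17 × log₂(3/17) = 0.4416
  -6/17 × log₂(6/17) = 0.5303
  -1/34 × log₂(1/34) = 0.1496
H(X) = 2.0475 bits


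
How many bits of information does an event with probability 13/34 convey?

Information content I(x) = -log₂(p(x))
I = -log₂(13/34) = -log₂(0.3824)
I = 1.3870 bits


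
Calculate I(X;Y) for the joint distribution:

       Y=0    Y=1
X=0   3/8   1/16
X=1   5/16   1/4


H(X) = 0.9887, H(Y) = 0.8960, H(X,Y) = 1.8050
I(X;Y) = H(X) + H(Y) - H(X,Y) = 0.0797 bits


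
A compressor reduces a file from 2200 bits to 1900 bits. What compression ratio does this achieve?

Compression ratio = Original / Compressed
= 2200 / 1900 = 1.16:1


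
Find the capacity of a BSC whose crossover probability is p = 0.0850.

For BSC with error probability p:
C = 1 - H(p) where H(p) is binary entropy
H(0.0850) = -0.0850 × log₂(0.0850) - 0.9150 × log₂(0.9150)
H(p) = 0.4196
C = 1 - 0.4196 = 0.5804 bits/use


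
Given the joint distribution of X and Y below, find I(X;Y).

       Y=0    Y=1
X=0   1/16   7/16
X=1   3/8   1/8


H(X) = 1.0000, H(Y) = 0.9887, H(X,Y) = 1.6774
I(X;Y) = H(X) + H(Y) - H(X,Y) = 0.3113 bits


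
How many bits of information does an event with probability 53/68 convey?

Information content I(x) = -log₂(p(x))
I = -log₂(53/68) = -log₂(0.7794)
I = 0.3595 bits


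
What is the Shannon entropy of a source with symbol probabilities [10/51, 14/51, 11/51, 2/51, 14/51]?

H(X) = -Σ p(x) log₂ p(x)
  -10/51 × log₂(10/51) = 0.4609
  -14/51 × log₂(14/51) = 0.5120
  -11/51 × log₂(11/51) = 0.4773
  -2/51 × log₂(2/51) = 0.1832
  -14/51 × log₂(14/51) = 0.5120
H(X) = 2.1454 bits


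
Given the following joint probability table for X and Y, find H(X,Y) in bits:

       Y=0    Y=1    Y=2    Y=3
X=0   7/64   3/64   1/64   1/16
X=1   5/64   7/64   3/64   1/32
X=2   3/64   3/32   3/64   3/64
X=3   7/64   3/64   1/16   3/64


H(X,Y) = -Σ p(x,y) log₂ p(x,y)
  p(0,0)=7/64: -0.1094 × log₂(0.1094) = 0.3492
  p(0,1)=3/64: -0.0469 × log₂(0.0469) = 0.2070
  p(0,2)=1/64: -0.0156 × log₂(0.0156) = 0.0938
  p(0,3)=1/16: -0.0625 × log₂(0.0625) = 0.2500
  p(1,0)=5/64: -0.0781 × log₂(0.0781) = 0.2873
  p(1,1)=7/64: -0.1094 × log₂(0.1094) = 0.3492
  p(1,2)=3/64: -0.0469 × log₂(0.0469) = 0.2070
  p(1,3)=1/32: -0.0312 × log₂(0.0312) = 0.1562
  p(2,0)=3/64: -0.0469 × log₂(0.0469) = 0.2070
  p(2,1)=3/32: -0.0938 × log₂(0.0938) = 0.3202
  p(2,2)=3/64: -0.0469 × log₂(0.0469) = 0.2070
  p(2,3)=3/64: -0.0469 × log₂(0.0469) = 0.2070
  p(3,0)=7/64: -0.1094 × log₂(0.1094) = 0.3492
  p(3,1)=3/64: -0.0469 × log₂(0.0469) = 0.2070
  p(3,2)=1/16: -0.0625 × log₂(0.0625) = 0.2500
  p(3,3)=3/64: -0.0469 × log₂(0.0469) = 0.2070
H(X,Y) = 3.8538 bits


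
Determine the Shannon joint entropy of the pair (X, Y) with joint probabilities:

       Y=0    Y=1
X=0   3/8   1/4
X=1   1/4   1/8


H(X,Y) = -Σ p(x,y) log₂ p(x,y)
  p(0,0)=3/8: -0.3750 × log₂(0.3750) = 0.5306
  p(0,1)=1/4: -0.2500 × log₂(0.2500) = 0.5000
  p(1,0)=1/4: -0.2500 × log₂(0.2500) = 0.5000
  p(1,1)=1/8: -0.1250 × log₂(0.1250) = 0.3750
H(X,Y) = 1.9056 bits


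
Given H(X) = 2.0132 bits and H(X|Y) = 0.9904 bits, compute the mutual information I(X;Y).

I(X;Y) = H(X) - H(X|Y)
I(X;Y) = 2.0132 - 0.9904 = 1.0228 bits


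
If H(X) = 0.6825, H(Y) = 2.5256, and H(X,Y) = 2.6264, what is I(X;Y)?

I(X;Y) = H(X) + H(Y) - H(X,Y)
I(X;Y) = 0.6825 + 2.5256 - 2.6264 = 0.5817 bits


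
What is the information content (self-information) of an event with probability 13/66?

Information content I(x) = -log₂(p(x))
I = -log₂(13/66) = -log₂(0.1970)
I = 2.3440 bits


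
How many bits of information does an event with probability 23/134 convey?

Information content I(x) = -log₂(p(x))
I = -log₂(23/134) = -log₂(0.1716)
I = 2.5425 bits


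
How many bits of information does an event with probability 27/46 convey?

Information content I(x) = -log₂(p(x))
I = -log₂(27/46) = -log₂(0.5870)
I = 0.7687 bits


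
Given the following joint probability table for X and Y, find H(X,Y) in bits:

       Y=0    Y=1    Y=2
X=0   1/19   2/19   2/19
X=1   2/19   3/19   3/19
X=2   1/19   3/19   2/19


H(X,Y) = -Σ p(x,y) log₂ p(x,y)
  p(0,0)=1/19: -0.0526 × log₂(0.0526) = 0.2236
  p(0,1)=2/19: -0.1053 × log₂(0.1053) = 0.3419
  p(0,2)=2/19: -0.1053 × log₂(0.1053) = 0.3419
  p(1,0)=2/19: -0.1053 × log₂(0.1053) = 0.3419
  p(1,1)=3/19: -0.1579 × log₂(0.1579) = 0.4205
  p(1,2)=3/19: -0.1579 × log₂(0.1579) = 0.4205
  p(2,0)=1/19: -0.0526 × log₂(0.0526) = 0.2236
  p(2,1)=3/19: -0.1579 × log₂(0.1579) = 0.4205
  p(2,2)=2/19: -0.1053 × log₂(0.1053) = 0.3419
H(X,Y) = 3.0761 bits


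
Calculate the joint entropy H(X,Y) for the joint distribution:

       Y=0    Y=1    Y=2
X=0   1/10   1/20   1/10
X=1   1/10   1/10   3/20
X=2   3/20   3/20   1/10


H(X,Y) = -Σ p(x,y) log₂ p(x,y)
  p(0,0)=1/10: -0.1000 × log₂(0.1000) = 0.3322
  p(0,1)=1/20: -0.0500 × log₂(0.0500) = 0.2161
  p(0,2)=1/10: -0.1000 × log₂(0.1000) = 0.3322
  p(1,0)=1/10: -0.1000 × log₂(0.1000) = 0.3322
  p(1,1)=1/10: -0.1000 × log₂(0.1000) = 0.3322
  p(1,2)=3/20: -0.1500 × log₂(0.1500) = 0.4105
  p(2,0)=3/20: -0.1500 × log₂(0.1500) = 0.4105
  p(2,1)=3/20: -0.1500 × log₂(0.1500) = 0.4105
  p(2,2)=1/10: -0.1000 × log₂(0.1000) = 0.3322
H(X,Y) = 3.1087 bits


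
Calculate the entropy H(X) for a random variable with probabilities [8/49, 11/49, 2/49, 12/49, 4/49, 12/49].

H(X) = -Σ p(x) log₂ p(x)
  -8/49 × log₂(8/49) = 0.4269
  -11/49 × log₂(11/49) = 0.4838
  -2/49 × log₂(2/49) = 0.1884
  -12/49 × log₂(12/49) = 0.4971
  -4/49 × log₂(4/49) = 0.2951
  -12/49 × log₂(12/49) = 0.4971
H(X) = 2.3883 bits


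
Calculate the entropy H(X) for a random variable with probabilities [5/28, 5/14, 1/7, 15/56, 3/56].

H(X) = -Σ p(x) log₂ p(x)
  -5/28 × log₂(5/28) = 0.4438
  -5/14 × log₂(5/14) = 0.5305
  -1/7 × log₂(1/7) = 0.4011
  -15/56 × log₂(15/56) = 0.5091
  -3/56 × log₂(3/56) = 0.2262
H(X) = 2.1106 bits


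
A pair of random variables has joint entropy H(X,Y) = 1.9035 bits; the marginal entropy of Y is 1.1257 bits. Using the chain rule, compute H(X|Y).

Chain rule: H(X,Y) = H(X|Y) + H(Y)
H(X|Y) = H(X,Y) - H(Y) = 1.9035 - 1.1257 = 0.7778 bits


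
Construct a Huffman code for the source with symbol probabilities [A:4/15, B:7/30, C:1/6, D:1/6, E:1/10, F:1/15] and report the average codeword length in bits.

Huffman tree construction:
Combine smallest probabilities repeatedly
Resulting codes:
  A: 10 (length 2)
  B: 01 (length 2)
  C: 110 (length 3)
  D: 111 (length 3)
  E: 001 (length 3)
  F: 000 (length 3)
Average length = Σ p(s) × length(s) = 2.5000 bits


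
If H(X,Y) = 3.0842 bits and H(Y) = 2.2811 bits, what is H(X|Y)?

Chain rule: H(X,Y) = H(X|Y) + H(Y)
H(X|Y) = H(X,Y) - H(Y) = 3.0842 - 2.2811 = 0.8031 bits


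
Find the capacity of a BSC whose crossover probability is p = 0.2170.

For BSC with error probability p:
C = 1 - H(p) where H(p) is binary entropy
H(0.2170) = -0.2170 × log₂(0.2170) - 0.7830 × log₂(0.7830)
H(p) = 0.7547
C = 1 - 0.7547 = 0.2453 bits/use


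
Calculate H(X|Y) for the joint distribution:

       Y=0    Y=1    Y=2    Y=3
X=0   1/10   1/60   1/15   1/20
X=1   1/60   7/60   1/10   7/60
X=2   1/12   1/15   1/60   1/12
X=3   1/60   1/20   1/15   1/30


H(X|Y) = Σ_y p(y) H(X|Y=y)
  p(Y=0) = 13/60, H(X|Y=0) = 1.6143
  p(Y=1) = 1/4, H(X|Y=1) = 1.7465
  p(Y=2) = 1/4, H(X|Y=2) = 1.8062
  p(Y=3) = 17/60, H(X|Y=3) = 1.8512
H(X|Y) = 0.2167×1.6143 + 0.2500×1.7465 + 0.2500×1.8062 + 0.2833×1.8512 = 1.7625 bits


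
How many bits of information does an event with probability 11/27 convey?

Information content I(x) = -log₂(p(x))
I = -log₂(11/27) = -log₂(0.4074)
I = 1.2955 bits


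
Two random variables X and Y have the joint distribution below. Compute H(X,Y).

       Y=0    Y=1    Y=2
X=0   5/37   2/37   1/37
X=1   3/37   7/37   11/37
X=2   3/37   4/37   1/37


H(X,Y) = -Σ p(x,y) log₂ p(x,y)
  p(0,0)=5/37: -0.1351 × log₂(0.1351) = 0.3902
  p(0,1)=2/37: -0.0541 × log₂(0.0541) = 0.2275
  p(0,2)=1/37: -0.0270 × log₂(0.0270) = 0.1408
  p(1,0)=3/37: -0.0811 × log₂(0.0811) = 0.2939
  p(1,1)=7/37: -0.1892 × log₂(0.1892) = 0.4545
  p(1,2)=11/37: -0.2973 × log₂(0.2973) = 0.5203
  p(2,0)=3/37: -0.0811 × log₂(0.0811) = 0.2939
  p(2,1)=4/37: -0.1081 × log₂(0.1081) = 0.3470
  p(2,2)=1/37: -0.0270 × log₂(0.0270) = 0.1408
H(X,Y) = 2.8088 bits


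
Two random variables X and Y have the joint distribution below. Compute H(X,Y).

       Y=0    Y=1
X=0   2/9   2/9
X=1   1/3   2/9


H(X,Y) = -Σ p(x,y) log₂ p(x,y)
  p(0,0)=2/9: -0.2222 × log₂(0.2222) = 0.4822
  p(0,1)=2/9: -0.2222 × log₂(0.2222) = 0.4822
  p(1,0)=1/3: -0.3333 × log₂(0.3333) = 0.5283
  p(1,1)=2/9: -0.2222 × log₂(0.2222) = 0.4822
H(X,Y) = 1.9749 bits


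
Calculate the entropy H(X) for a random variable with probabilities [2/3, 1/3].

H(X) = -Σ p(x) log₂ p(x)
  -2/3 × log₂(2/3) = 0.3900
  -1/3 × log₂(1/3) = 0.5283
H(X) = 0.9183 bits


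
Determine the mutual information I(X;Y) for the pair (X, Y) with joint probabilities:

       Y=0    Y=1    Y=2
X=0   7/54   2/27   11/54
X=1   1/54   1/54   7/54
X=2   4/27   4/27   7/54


H(X) = 1.4831, H(Y) = 1.5289, H(X,Y) = 2.9214
I(X;Y) = H(X) + H(Y) - H(X,Y) = 0.0906 bits


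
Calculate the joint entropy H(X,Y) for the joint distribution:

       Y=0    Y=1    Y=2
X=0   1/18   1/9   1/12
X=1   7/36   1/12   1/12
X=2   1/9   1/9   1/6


H(X,Y) = -Σ p(x,y) log₂ p(x,y)
  p(0,0)=1/18: -0.0556 × log₂(0.0556) = 0.2317
  p(0,1)=1/9: -0.1111 × log₂(0.1111) = 0.3522
  p(0,2)=1/12: -0.0833 × log₂(0.0833) = 0.2987
  p(1,0)=7/36: -0.1944 × log₂(0.1944) = 0.4594
  p(1,1)=1/12: -0.0833 × log₂(0.0833) = 0.2987
  p(1,2)=1/12: -0.0833 × log₂(0.0833) = 0.2987
  p(2,0)=1/9: -0.1111 × log₂(0.1111) = 0.3522
  p(2,1)=1/9: -0.1111 × log₂(0.1111) = 0.3522
  p(2,2)=1/6: -0.1667 × log₂(0.1667) = 0.4308
H(X,Y) = 3.0748 bits


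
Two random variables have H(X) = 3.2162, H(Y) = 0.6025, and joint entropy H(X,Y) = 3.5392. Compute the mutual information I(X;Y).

I(X;Y) = H(X) + H(Y) - H(X,Y)
I(X;Y) = 3.2162 + 0.6025 - 3.5392 = 0.2795 bits


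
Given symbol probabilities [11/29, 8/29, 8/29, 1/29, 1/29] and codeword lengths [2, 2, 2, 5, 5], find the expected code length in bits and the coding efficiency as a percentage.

Average length L = Σ p_i × l_i = 2.2069 bits
Entropy H = 1.8906 bits
Efficiency η = H/L × 100% = 85.67%


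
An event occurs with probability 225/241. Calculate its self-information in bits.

Information content I(x) = -log₂(p(x))
I = -log₂(225/241) = -log₂(0.9336)
I = 0.0991 bits


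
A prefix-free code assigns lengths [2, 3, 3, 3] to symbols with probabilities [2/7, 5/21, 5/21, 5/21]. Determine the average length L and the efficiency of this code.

Average length L = Σ p_i × l_i = 2.7143 bits
Entropy H = 1.9952 bits
Efficiency η = H/L × 100% = 73.51%


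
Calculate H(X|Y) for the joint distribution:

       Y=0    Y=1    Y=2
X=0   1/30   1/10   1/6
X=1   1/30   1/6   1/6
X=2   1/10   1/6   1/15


H(X|Y) = Σ_y p(y) H(X|Y=y)
  p(Y=0) = 1/6, H(X|Y=0) = 1.3710
  p(Y=1) = 13/30, H(X|Y=1) = 1.5486
  p(Y=2) = 2/5, H(X|Y=2) = 1.4834
H(X|Y) = 0.1667×1.3710 + 0.4333×1.5486 + 0.4000×1.4834 = 1.4929 bits


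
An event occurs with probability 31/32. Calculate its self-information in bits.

Information content I(x) = -log₂(p(x))
I = -log₂(31/32) = -log₂(0.9688)
I = 0.0458 bits


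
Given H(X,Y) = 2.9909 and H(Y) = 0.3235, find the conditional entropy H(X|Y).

Chain rule: H(X,Y) = H(X|Y) + H(Y)
H(X|Y) = H(X,Y) - H(Y) = 2.9909 - 0.3235 = 2.6674 bits


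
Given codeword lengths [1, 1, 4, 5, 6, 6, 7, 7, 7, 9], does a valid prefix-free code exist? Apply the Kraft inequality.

Kraft inequality: Σ 2^(-l_i) ≤ 1 for prefix-free code
Calculating: 2^(-1) + 2^(-1) + 2^(-4) + 2^(-5) + 2^(-6) + 2^(-6) + 2^(-7) + 2^(-7) + 2^(-7) + 2^(-9)
= 0.5 + 0.5 + 0.0625 + 0.03125 + 0.015625 + 0.015625 + 0.0078125 + 0.0078125 + 0.0078125 + 0.001953125
= 1.1504
Since 1.1504 > 1, prefix-free code does not exist


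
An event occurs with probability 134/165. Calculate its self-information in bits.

Information content I(x) = -log₂(p(x))
I = -log₂(134/165) = -log₂(0.8121)
I = 0.3002 bits


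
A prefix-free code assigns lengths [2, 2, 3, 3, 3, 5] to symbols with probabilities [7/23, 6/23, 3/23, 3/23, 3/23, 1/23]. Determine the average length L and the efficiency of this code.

Average length L = Σ p_i × l_i = 2.5217 bits
Entropy H = 2.3746 bits
Efficiency η = H/L × 100% = 94.17%


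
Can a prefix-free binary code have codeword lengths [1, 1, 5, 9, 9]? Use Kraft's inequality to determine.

Kraft inequality: Σ 2^(-l_i) ≤ 1 for prefix-free code
Calculating: 2^(-1) + 2^(-1) + 2^(-5) + 2^(-9) + 2^(-9)
= 0.5 + 0.5 + 0.03125 + 0.001953125 + 0.001953125
= 1.0352
Since 1.0352 > 1, prefix-free code does not exist


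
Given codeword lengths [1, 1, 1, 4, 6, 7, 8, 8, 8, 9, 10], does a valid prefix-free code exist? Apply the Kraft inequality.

Kraft inequality: Σ 2^(-l_i) ≤ 1 for prefix-free code
Calculating: 2^(-1) + 2^(-1) + 2^(-1) + 2^(-4) + 2^(-6) + 2^(-7) + 2^(-8) + 2^(-8) + 2^(-8) + 2^(-9) + 2^(-10)
= 0.5 + 0.5 + 0.5 + 0.0625 + 0.015625 + 0.0078125 + 0.00390625 + 0.00390625 + 0.00390625 + 0.001953125 + 0.0009765625
= 1.6006
Since 1.6006 > 1, prefix-free code does not exist


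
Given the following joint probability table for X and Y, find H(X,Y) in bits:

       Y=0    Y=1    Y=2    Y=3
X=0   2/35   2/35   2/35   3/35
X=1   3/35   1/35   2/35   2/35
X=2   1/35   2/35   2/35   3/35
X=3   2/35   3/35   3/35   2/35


H(X,Y) = -Σ p(x,y) log₂ p(x,y)
  p(0,0)=2/35: -0.0571 × log₂(0.0571) = 0.2360
  p(0,1)=2/35: -0.0571 × log₂(0.0571) = 0.2360
  p(0,2)=2/35: -0.0571 × log₂(0.0571) = 0.2360
  p(0,3)=3/35: -0.0857 × log₂(0.0857) = 0.3038
  p(1,0)=3/35: -0.0857 × log₂(0.0857) = 0.3038
  p(1,1)=1/35: -0.0286 × log₂(0.0286) = 0.1466
  p(1,2)=2/35: -0.0571 × log₂(0.0571) = 0.2360
  p(1,3)=2/35: -0.0571 × log₂(0.0571) = 0.2360
  p(2,0)=1/35: -0.0286 × log₂(0.0286) = 0.1466
  p(2,1)=2/35: -0.0571 × log₂(0.0571) = 0.2360
  p(2,2)=2/35: -0.0571 × log₂(0.0571) = 0.2360
  p(2,3)=3/35: -0.0857 × log₂(0.0857) = 0.3038
  p(3,0)=2/35: -0.0571 × log₂(0.0571) = 0.2360
  p(3,1)=3/35: -0.0857 × log₂(0.0857) = 0.3038
  p(3,2)=3/35: -0.0857 × log₂(0.0857) = 0.3038
  p(3,3)=2/35: -0.0571 × log₂(0.0571) = 0.2360
H(X,Y) = 3.9357 bits


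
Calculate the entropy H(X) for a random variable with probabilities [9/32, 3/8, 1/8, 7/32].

H(X) = -Σ p(x) log₂ p(x)
  -9/32 × log₂(9/32) = 0.5147
  -3/8 × log₂(3/8) = 0.5306
  -1/8 × log₂(1/8) = 0.3750
  -7/32 × log₂(7/32) = 0.4796
H(X) = 1.9000 bits


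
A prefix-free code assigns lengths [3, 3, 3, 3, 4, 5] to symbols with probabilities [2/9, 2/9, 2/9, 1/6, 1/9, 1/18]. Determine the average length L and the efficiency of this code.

Average length L = Σ p_i × l_i = 3.2222 bits
Entropy H = 2.4613 bits
Efficiency η = H/L × 100% = 76.39%


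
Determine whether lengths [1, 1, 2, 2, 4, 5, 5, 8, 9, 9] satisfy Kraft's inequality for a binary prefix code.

Kraft inequality: Σ 2^(-l_i) ≤ 1 for prefix-free code
Calculating: 2^(-1) + 2^(-1) + 2^(-2) + 2^(-2) + 2^(-4) + 2^(-5) + 2^(-5) + 2^(-8) + 2^(-9) + 2^(-9)
= 0.5 + 0.5 + 0.25 + 0.25 + 0.0625 + 0.03125 + 0.03125 + 0.00390625 + 0.001953125 + 0.001953125
= 1.6328
Since 1.6328 > 1, prefix-free code does not exist


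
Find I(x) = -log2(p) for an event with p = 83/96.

Information content I(x) = -log₂(p(x))
I = -log₂(83/96) = -log₂(0.8646)
I = 0.2099 bits


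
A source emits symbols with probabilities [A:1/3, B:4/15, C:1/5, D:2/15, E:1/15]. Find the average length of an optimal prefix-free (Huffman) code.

Huffman tree construction:
Combine smallest probabilities repeatedly
Resulting codes:
  A: 11 (length 2)
  B: 10 (length 2)
  C: 00 (length 2)
  D: 011 (length 3)
  E: 010 (length 3)
Average length = Σ p(s) × length(s) = 2.2000 bits


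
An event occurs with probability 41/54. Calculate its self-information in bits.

Information content I(x) = -log₂(p(x))
I = -log₂(41/54) = -log₂(0.7593)
I = 0.3973 bits


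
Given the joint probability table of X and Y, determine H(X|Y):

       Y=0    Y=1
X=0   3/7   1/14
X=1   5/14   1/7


H(X|Y) = Σ_y p(y) H(X|Y=y)
  p(Y=0) = 11/14, H(X|Y=0) = 0.9940
  p(Y=1) = 3/14, H(X|Y=1) = 0.9183
H(X|Y) = 0.7857×0.9940 + 0.2143×0.9183 = 0.9778 bits


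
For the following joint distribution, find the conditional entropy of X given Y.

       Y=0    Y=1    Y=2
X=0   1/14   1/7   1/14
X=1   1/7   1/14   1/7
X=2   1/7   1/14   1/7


H(X|Y) = Σ_y p(y) H(X|Y=y)
  p(Y=0) = 5/14, H(X|Y=0) = 1.5219
  p(Y=1) = 2/7, H(X|Y=1) = 1.5000
  p(Y=2) = 5/14, H(X|Y=2) = 1.5219
H(X|Y) = 0.3571×1.5219 + 0.2857×1.5000 + 0.3571×1.5219 = 1.5157 bits


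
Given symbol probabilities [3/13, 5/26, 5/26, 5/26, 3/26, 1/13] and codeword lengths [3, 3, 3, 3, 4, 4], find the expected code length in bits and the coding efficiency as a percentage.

Average length L = Σ p_i × l_i = 3.1923 bits
Entropy H = 2.5045 bits
Efficiency η = H/L × 100% = 78.46%


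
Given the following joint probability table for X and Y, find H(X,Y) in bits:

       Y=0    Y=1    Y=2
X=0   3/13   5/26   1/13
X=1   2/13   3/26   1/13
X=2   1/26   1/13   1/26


H(X,Y) = -Σ p(x,y) log₂ p(x,y)
  p(0,0)=3/13: -0.2308 × log₂(0.2308) = 0.4882
  p(0,1)=5/26: -0.1923 × log₂(0.1923) = 0.4574
  p(0,2)=1/13: -0.0769 × log₂(0.0769) = 0.2846
  p(1,0)=2/13: -0.1538 × log₂(0.1538) = 0.4155
  p(1,1)=3/26: -0.1154 × log₂(0.1154) = 0.3595
  p(1,2)=1/13: -0.0769 × log₂(0.0769) = 0.2846
  p(2,0)=1/26: -0.0385 × log₂(0.0385) = 0.1808
  p(2,1)=1/13: -0.0769 × log₂(0.0769) = 0.2846
  p(2,2)=1/26: -0.0385 × log₂(0.0385) = 0.1808
H(X,Y) = 2.9360 bits


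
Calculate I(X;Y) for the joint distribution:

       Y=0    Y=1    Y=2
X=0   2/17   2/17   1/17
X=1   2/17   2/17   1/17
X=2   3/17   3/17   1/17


H(X) = 1.5657, H(Y) = 1.4958, H(X,Y) = 3.0575
I(X;Y) = H(X) + H(Y) - H(X,Y) = 0.0040 bits


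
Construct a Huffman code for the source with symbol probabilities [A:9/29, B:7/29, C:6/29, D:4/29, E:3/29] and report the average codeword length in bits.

Huffman tree construction:
Combine smallest probabilities repeatedly
Resulting codes:
  A: 11 (length 2)
  B: 01 (length 2)
  C: 00 (length 2)
  D: 101 (length 3)
  E: 100 (length 3)
Average length = Σ p(s) × length(s) = 2.2414 bits


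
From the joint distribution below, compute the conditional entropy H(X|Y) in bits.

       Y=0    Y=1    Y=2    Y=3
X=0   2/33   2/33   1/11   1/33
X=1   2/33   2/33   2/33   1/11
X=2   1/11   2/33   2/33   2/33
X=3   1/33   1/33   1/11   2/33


H(X|Y) = Σ_y p(y) H(X|Y=y)
  p(Y=0) = 8/33, H(X|Y=0) = 1.9056
  p(Y=1) = 7/33, H(X|Y=1) = 1.9502
  p(Y=2) = 10/33, H(X|Y=2) = 1.9710
  p(Y=3) = 8/33, H(X|Y=3) = 1.9056
H(X|Y) = 0.2424×1.9056 + 0.2121×1.9502 + 0.3030×1.9710 + 0.2424×1.9056 = 1.9349 bits


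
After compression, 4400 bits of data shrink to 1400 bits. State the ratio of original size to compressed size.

Compression ratio = Original / Compressed
= 4400 / 1400 = 3.14:1


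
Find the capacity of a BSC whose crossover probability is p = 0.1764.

For BSC with error probability p:
C = 1 - H(p) where H(p) is binary entropy
H(0.1764) = -0.1764 × log₂(0.1764) - 0.8236 × log₂(0.8236)
H(p) = 0.6721
C = 1 - 0.6721 = 0.3279 bits/use


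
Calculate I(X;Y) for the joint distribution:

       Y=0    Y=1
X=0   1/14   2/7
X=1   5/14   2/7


H(X) = 0.9403, H(Y) = 0.9852, H(X,Y) = 1.8352
I(X;Y) = H(X) + H(Y) - H(X,Y) = 0.0903 bits


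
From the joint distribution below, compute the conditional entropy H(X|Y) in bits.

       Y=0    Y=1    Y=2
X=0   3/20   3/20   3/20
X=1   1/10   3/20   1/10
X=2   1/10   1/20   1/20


H(X|Y) = Σ_y p(y) H(X|Y=y)
  p(Y=0) = 7/20, H(X|Y=0) = 1.5567
  p(Y=1) = 7/20, H(X|Y=1) = 1.4488
  p(Y=2) = 3/10, H(X|Y=2) = 1.4591
H(X|Y) = 0.3500×1.5567 + 0.3500×1.4488 + 0.3000×1.4591 = 1.4897 bits


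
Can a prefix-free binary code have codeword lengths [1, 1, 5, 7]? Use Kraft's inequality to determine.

Kraft inequality: Σ 2^(-l_i) ≤ 1 for prefix-free code
Calculating: 2^(-1) + 2^(-1) + 2^(-5) + 2^(-7)
= 0.5 + 0.5 + 0.03125 + 0.0078125
= 1.0391
Since 1.0391 > 1, prefix-free code does not exist


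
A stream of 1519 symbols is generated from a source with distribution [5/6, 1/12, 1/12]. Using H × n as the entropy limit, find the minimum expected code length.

Entropy H = 0.8167 bits/symbol
Minimum bits = H × n = 0.8167 × 1519
= 1240.55 bits


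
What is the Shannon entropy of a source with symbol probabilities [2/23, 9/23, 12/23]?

H(X) = -Σ p(x) log₂ p(x)
  -2/23 × log₂(2/23) = 0.3064
  -9/23 × log₂(9/23) = 0.5297
  -12/23 × log₂(12/23) = 0.4897
H(X) = 1.3258 bits


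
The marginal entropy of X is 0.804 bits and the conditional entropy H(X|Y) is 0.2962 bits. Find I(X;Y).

I(X;Y) = H(X) - H(X|Y)
I(X;Y) = 0.804 - 0.2962 = 0.5078 bits


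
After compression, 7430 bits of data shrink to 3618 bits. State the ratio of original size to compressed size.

Compression ratio = Original / Compressed
= 7430 / 3618 = 2.05:1


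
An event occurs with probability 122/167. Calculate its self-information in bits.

Information content I(x) = -log₂(p(x))
I = -log₂(122/167) = -log₂(0.7305)
I = 0.4530 bits


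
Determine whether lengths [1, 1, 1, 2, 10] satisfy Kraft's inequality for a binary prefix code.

Kraft inequality: Σ 2^(-l_i) ≤ 1 for prefix-free code
Calculating: 2^(-1) + 2^(-1) + 2^(-1) + 2^(-2) + 2^(-10)
= 0.5 + 0.5 + 0.5 + 0.25 + 0.0009765625
= 1.7510
Since 1.7510 > 1, prefix-free code does not exist


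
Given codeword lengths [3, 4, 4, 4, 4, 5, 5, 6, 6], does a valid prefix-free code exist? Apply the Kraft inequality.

Kraft inequality: Σ 2^(-l_i) ≤ 1 for prefix-free code
Calculating: 2^(-3) + 2^(-4) + 2^(-4) + 2^(-4) + 2^(-4) + 2^(-5) + 2^(-5) + 2^(-6) + 2^(-6)
= 0.125 + 0.0625 + 0.0625 + 0.0625 + 0.0625 + 0.03125 + 0.03125 + 0.015625 + 0.015625
= 0.4688
Since 0.4688 ≤ 1, prefix-free code exists


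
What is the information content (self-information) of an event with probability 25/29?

Information content I(x) = -log₂(p(x))
I = -log₂(25/29) = -log₂(0.8621)
I = 0.2141 bits


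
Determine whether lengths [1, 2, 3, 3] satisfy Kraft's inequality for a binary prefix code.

Kraft inequality: Σ 2^(-l_i) ≤ 1 for prefix-free code
Calculating: 2^(-1) + 2^(-2) + 2^(-3) + 2^(-3)
= 0.5 + 0.25 + 0.125 + 0.125
= 1.0000
Since 1.0000 ≤ 1, prefix-free code exists


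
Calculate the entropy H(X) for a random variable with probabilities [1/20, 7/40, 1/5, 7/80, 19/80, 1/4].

H(X) = -Σ p(x) log₂ p(x)
  -1/20 × log₂(1/20) = 0.2161
  -7/40 × log₂(7/40) = 0.4401
  -1/5 × log₂(1/5) = 0.4644
  -7/80 × log₂(7/80) = 0.3075
  -19/80 × log₂(19/80) = 0.4926
  -1/4 × log₂(1/4) = 0.5000
H(X) = 2.4206 bits


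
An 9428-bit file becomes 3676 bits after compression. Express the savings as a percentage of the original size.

Space savings = (1 - Compressed/Original) × 100%
= (1 - 3676/9428) × 100%
= 61.01%


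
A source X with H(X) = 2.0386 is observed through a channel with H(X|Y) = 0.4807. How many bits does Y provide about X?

I(X;Y) = H(X) - H(X|Y)
I(X;Y) = 2.0386 - 0.4807 = 1.5579 bits


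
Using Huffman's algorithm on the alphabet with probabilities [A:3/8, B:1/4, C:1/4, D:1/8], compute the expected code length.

Huffman tree construction:
Combine smallest probabilities repeatedly
Resulting codes:
  A: 11 (length 2)
  B: 01 (length 2)
  C: 10 (length 2)
  D: 00 (length 2)
Average length = Σ p(s) × length(s) = 2.0000 bits


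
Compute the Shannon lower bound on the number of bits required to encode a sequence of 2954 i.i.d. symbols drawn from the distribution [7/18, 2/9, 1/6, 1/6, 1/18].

Entropy H = 2.1054 bits/symbol
Minimum bits = H × n = 2.1054 × 2954
= 6219.38 bits


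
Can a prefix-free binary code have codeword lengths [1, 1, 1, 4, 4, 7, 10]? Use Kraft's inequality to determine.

Kraft inequality: Σ 2^(-l_i) ≤ 1 for prefix-free code
Calculating: 2^(-1) + 2^(-1) + 2^(-1) + 2^(-4) + 2^(-4) + 2^(-7) + 2^(-10)
= 0.5 + 0.5 + 0.5 + 0.0625 + 0.0625 + 0.0078125 + 0.0009765625
= 1.6338
Since 1.6338 > 1, prefix-free code does not exist


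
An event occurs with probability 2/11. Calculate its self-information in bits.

Information content I(x) = -log₂(p(x))
I = -log₂(2/11) = -log₂(0.1818)
I = 2.4594 bits


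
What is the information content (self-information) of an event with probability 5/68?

Information content I(x) = -log₂(p(x))
I = -log₂(5/68) = -log₂(0.0735)
I = 3.7655 bits


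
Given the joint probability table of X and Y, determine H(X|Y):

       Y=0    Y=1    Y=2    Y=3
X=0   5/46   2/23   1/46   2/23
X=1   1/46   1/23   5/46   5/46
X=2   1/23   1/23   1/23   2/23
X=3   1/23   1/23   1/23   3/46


H(X|Y) = Σ_y p(y) H(X|Y=y)
  p(Y=0) = 5/23, H(X|Y=0) = 1.7610
  p(Y=1) = 5/23, H(X|Y=1) = 1.9219
  p(Y=2) = 5/23, H(X|Y=2) = 1.7610
  p(Y=3) = 8/23, H(X|Y=3) = 1.9772
H(X|Y) = 0.2174×1.7610 + 0.2174×1.9219 + 0.2174×1.7610 + 0.3478×1.9772 = 1.8712 bits


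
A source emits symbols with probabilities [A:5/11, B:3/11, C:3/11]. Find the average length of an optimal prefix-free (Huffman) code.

Huffman tree construction:
Combine smallest probabilities repeatedly
Resulting codes:
  A: 0 (length 1)
  B: 10 (length 2)
  C: 11 (length 2)
Average length = Σ p(s) × length(s) = 1.5455 bits


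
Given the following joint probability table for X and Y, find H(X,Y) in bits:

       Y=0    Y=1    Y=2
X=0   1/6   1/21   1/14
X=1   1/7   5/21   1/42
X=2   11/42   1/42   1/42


H(X,Y) = -Σ p(x,y) log₂ p(x,y)
  p(0,0)=1/6: -0.1667 × log₂(0.1667) = 0.4308
  p(0,1)=1/21: -0.0476 × log₂(0.0476) = 0.2092
  p(0,2)=1/14: -0.0714 × log₂(0.0714) = 0.2720
  p(1,0)=1/7: -0.1429 × log₂(0.1429) = 0.4011
  p(1,1)=5/21: -0.2381 × log₂(0.2381) = 0.4929
  p(1,2)=1/42: -0.0238 × log₂(0.0238) = 0.1284
  p(2,0)=11/42: -0.2619 × log₂(0.2619) = 0.5062
  p(2,1)=1/42: -0.0238 × log₂(0.0238) = 0.1284
  p(2,2)=1/42: -0.0238 × log₂(0.0238) = 0.1284
H(X,Y) = 2.6973 bits


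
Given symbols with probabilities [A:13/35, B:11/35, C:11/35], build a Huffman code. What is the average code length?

Huffman tree construction:
Combine smallest probabilities repeatedly
Resulting codes:
  A: 0 (length 1)
  B: 10 (length 2)
  C: 11 (length 2)
Average length = Σ p(s) × length(s) = 1.6286 bits


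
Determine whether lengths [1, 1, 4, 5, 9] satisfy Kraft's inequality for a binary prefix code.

Kraft inequality: Σ 2^(-l_i) ≤ 1 for prefix-free code
Calculating: 2^(-1) + 2^(-1) + 2^(-4) + 2^(-5) + 2^(-9)
= 0.5 + 0.5 + 0.0625 + 0.03125 + 0.001953125
= 1.0957
Since 1.0957 > 1, prefix-free code does not exist


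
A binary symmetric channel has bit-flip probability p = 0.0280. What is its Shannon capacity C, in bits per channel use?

For BSC with error probability p:
C = 1 - H(p) where H(p) is binary entropy
H(0.0280) = -0.0280 × log₂(0.0280) - 0.9720 × log₂(0.9720)
H(p) = 0.1843
C = 1 - 0.1843 = 0.8157 bits/use


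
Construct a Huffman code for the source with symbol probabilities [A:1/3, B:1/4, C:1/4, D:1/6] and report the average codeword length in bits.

Huffman tree construction:
Combine smallest probabilities repeatedly
Resulting codes:
  A: 11 (length 2)
  B: 01 (length 2)
  C: 10 (length 2)
  D: 00 (length 2)
Average length = Σ p(s) × length(s) = 2.0000 bits


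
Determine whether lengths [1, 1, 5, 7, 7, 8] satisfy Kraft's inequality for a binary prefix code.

Kraft inequality: Σ 2^(-l_i) ≤ 1 for prefix-free code
Calculating: 2^(-1) + 2^(-1) + 2^(-5) + 2^(-7) + 2^(-7) + 2^(-8)
= 0.5 + 0.5 + 0.03125 + 0.0078125 + 0.0078125 + 0.00390625
= 1.0508
Since 1.0508 > 1, prefix-free code does not exist


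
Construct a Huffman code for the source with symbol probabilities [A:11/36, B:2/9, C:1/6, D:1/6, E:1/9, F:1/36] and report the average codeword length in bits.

Huffman tree construction:
Combine smallest probabilities repeatedly
Resulting codes:
  A: 10 (length 2)
  B: 01 (length 2)
  C: 111 (length 3)
  D: 00 (length 2)
  E: 1101 (length 4)
  F: 1100 (length 4)
Average length = Σ p(s) × length(s) = 2.4444 bits


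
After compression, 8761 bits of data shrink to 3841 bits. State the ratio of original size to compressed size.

Compression ratio = Original / Compressed
= 8761 / 3841 = 2.28:1


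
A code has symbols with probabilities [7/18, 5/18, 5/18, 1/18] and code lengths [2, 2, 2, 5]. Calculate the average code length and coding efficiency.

Average length L = Σ p_i × l_i = 2.1667 bits
Entropy H = 1.7882 bits
Efficiency η = H/L × 100% = 82.53%


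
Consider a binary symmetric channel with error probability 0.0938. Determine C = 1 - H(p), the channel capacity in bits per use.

For BSC with error probability p:
C = 1 - H(p) where H(p) is binary entropy
H(0.0938) = -0.0938 × log₂(0.0938) - 0.9062 × log₂(0.9062)
H(p) = 0.4490
C = 1 - 0.4490 = 0.5510 bits/use


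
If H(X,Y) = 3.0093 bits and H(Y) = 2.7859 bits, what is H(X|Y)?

Chain rule: H(X,Y) = H(X|Y) + H(Y)
H(X|Y) = H(X,Y) - H(Y) = 3.0093 - 2.7859 = 0.2234 bits


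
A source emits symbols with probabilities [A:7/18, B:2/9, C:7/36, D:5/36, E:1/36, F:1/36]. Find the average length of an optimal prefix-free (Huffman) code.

Huffman tree construction:
Combine smallest probabilities repeatedly
Resulting codes:
  A: 11 (length 2)
  B: 10 (length 2)
  C: 00 (length 2)
  D: 011 (length 3)
  E: 0100 (length 4)
  F: 0101 (length 4)
Average length = Σ p(s) × length(s) = 2.2500 bits


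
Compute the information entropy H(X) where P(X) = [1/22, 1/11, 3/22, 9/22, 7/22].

H(X) = -Σ p(x) log₂ p(x)
  -1/22 × log₂(1/22) = 0.2027
  -1/11 × log₂(1/11) = 0.3145
  -3/22 × log₂(3/22) = 0.3920
  -9/22 × log₂(9/22) = 0.5275
  -7/22 × log₂(7/22) = 0.5257
H(X) = 1.9624 bits


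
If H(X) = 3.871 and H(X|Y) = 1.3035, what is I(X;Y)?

I(X;Y) = H(X) - H(X|Y)
I(X;Y) = 3.871 - 1.3035 = 2.5675 bits


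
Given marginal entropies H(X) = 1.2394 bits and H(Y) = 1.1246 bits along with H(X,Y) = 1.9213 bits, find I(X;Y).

I(X;Y) = H(X) + H(Y) - H(X,Y)
I(X;Y) = 1.2394 + 1.1246 - 1.9213 = 0.4427 bits


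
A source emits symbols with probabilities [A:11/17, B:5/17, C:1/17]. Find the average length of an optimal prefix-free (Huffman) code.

Huffman tree construction:
Combine smallest probabilities repeatedly
Resulting codes:
  A: 1 (length 1)
  B: 01 (length 2)
  C: 00 (length 2)
Average length = Σ p(s) × length(s) = 1.3529 bits


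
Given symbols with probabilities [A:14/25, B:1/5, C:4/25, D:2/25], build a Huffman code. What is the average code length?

Huffman tree construction:
Combine smallest probabilities repeatedly
Resulting codes:
  A: 1 (length 1)
  B: 00 (length 2)
  C: 011 (length 3)
  D: 010 (length 3)
Average length = Σ p(s) × length(s) = 1.6800 bits


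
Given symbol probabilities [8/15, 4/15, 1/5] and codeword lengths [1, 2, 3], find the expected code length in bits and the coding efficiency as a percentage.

Average length L = Σ p_i × l_i = 1.6667 bits
Entropy H = 1.4566 bits
Efficiency η = H/L × 100% = 87.39%


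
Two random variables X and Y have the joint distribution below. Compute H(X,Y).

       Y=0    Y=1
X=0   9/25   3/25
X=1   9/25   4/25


H(X,Y) = -Σ p(x,y) log₂ p(x,y)
  p(0,0)=9/25: -0.3600 × log₂(0.3600) = 0.5306
  p(0,1)=3/25: -0.1200 × log₂(0.1200) = 0.3671
  p(1,0)=9/25: -0.3600 × log₂(0.3600) = 0.5306
  p(1,1)=4/25: -0.1600 × log₂(0.1600) = 0.4230
H(X,Y) = 1.8513 bits


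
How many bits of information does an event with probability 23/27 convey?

Information content I(x) = -log₂(p(x))
I = -log₂(23/27) = -log₂(0.8519)
I = 0.2313 bits


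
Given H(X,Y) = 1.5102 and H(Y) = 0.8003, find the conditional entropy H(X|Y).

Chain rule: H(X,Y) = H(X|Y) + H(Y)
H(X|Y) = H(X,Y) - H(Y) = 1.5102 - 0.8003 = 0.7099 bits


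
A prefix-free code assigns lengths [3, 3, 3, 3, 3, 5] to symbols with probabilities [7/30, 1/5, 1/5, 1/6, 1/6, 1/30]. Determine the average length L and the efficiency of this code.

Average length L = Σ p_i × l_i = 3.0667 bits
Entropy H = 2.4439 bits
Efficiency η = H/L × 100% = 79.69%


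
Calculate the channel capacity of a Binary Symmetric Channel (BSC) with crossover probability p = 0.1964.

For BSC with error probability p:
C = 1 - H(p) where H(p) is binary entropy
H(0.1964) = -0.1964 × log₂(0.1964) - 0.8036 × log₂(0.8036)
H(p) = 0.7147
C = 1 - 0.7147 = 0.2853 bits/use


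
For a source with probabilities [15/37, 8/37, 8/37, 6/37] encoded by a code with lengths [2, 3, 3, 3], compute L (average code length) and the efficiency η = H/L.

Average length L = Σ p_i × l_i = 2.5946 bits
Entropy H = 1.9091 bits
Efficiency η = H/L × 100% = 73.58%


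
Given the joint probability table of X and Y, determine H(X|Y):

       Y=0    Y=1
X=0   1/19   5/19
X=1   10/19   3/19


H(X|Y) = Σ_y p(y) H(X|Y=y)
  p(Y=0) = 11/19, H(X|Y=0) = 0.4395
  p(Y=1) = 8/19, H(X|Y=1) = 0.9544
H(X|Y) = 0.5789×0.4395 + 0.4211×0.9544 = 0.6563 bits


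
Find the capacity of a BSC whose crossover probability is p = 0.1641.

For BSC with error probability p:
C = 1 - H(p) where H(p) is binary entropy
H(0.1641) = -0.1641 × log₂(0.1641) - 0.8359 × log₂(0.8359)
H(p) = 0.6440
C = 1 - 0.6440 = 0.3560 bits/use


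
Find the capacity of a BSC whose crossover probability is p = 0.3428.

For BSC with error probability p:
C = 1 - H(p) where H(p) is binary entropy
H(0.3428) = -0.3428 × log₂(0.3428) - 0.6572 × log₂(0.6572)
H(p) = 0.9275
C = 1 - 0.9275 = 0.0725 bits/use


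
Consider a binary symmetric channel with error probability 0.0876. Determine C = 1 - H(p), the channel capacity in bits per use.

For BSC with error probability p:
C = 1 - H(p) where H(p) is binary entropy
H(0.0876) = -0.0876 × log₂(0.0876) - 0.9124 × log₂(0.9124)
H(p) = 0.4284
C = 1 - 0.4284 = 0.5716 bits/use


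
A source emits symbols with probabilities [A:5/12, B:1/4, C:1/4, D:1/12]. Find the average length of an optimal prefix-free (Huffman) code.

Huffman tree construction:
Combine smallest probabilities repeatedly
Resulting codes:
  A: 0 (length 1)
  B: 111 (length 3)
  C: 10 (length 2)
  D: 110 (length 3)
Average length = Σ p(s) × length(s) = 1.9167 bits


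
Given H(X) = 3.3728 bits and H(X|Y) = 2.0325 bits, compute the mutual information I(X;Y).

I(X;Y) = H(X) - H(X|Y)
I(X;Y) = 3.3728 - 2.0325 = 1.3403 bits


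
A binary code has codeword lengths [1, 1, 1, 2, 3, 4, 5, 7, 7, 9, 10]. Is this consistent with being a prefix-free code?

Kraft inequality: Σ 2^(-l_i) ≤ 1 for prefix-free code
Calculating: 2^(-1) + 2^(-1) + 2^(-1) + 2^(-2) + 2^(-3) + 2^(-4) + 2^(-5) + 2^(-7) + 2^(-7) + 2^(-9) + 2^(-10)
= 0.5 + 0.5 + 0.5 + 0.25 + 0.125 + 0.0625 + 0.03125 + 0.0078125 + 0.0078125 + 0.001953125 + 0.0009765625
= 1.9873
Since 1.9873 > 1, prefix-free code does not exist


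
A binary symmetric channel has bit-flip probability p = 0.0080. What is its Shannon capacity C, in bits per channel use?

For BSC with error probability p:
C = 1 - H(p) where H(p) is binary entropy
H(0.0080) = -0.0080 × log₂(0.0080) - 0.9920 × log₂(0.9920)
H(p) = 0.0672
C = 1 - 0.0672 = 0.9328 bits/use


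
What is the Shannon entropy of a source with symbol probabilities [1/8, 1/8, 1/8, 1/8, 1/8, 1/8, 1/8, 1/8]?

H(X) = -Σ p(x) log₂ p(x)
  -1/8 × log₂(1/8) = 0.3750
  -1/8 × log₂(1/8) = 0.3750
  -1/8 × log₂(1/8) = 0.3750
  -1/8 × log₂(1/8) = 0.3750
  -1/8 × log₂(1/8) = 0.3750
  -1/8 × log₂(1/8) = 0.3750
  -1/8 × log₂(1/8) = 0.3750
  -1/8 × log₂(1/8) = 0.3750
H(X) = 3.0000 bits
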